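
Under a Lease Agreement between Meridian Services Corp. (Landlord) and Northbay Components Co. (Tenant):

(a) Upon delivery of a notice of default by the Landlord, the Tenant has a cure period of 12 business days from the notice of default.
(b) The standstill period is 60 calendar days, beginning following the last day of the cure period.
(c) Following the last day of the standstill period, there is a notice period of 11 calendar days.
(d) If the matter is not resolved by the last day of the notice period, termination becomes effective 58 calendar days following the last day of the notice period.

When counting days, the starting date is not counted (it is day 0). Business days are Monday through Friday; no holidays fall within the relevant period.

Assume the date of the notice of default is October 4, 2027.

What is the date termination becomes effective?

February 26, 2028

From Monday, October 4, 2027, 12 business days (Oct 5, Oct 6, Oct 7, Oct 8, …, Oct 18, Oct 19, Oct 20, skipping weekends) brings us to Wednesday, October 20, 2027, which is the last day of the cure period.
Adding 60 calendar days to October 20, 2027 gives December 19, 2027, which is the last day of the standstill period.
The last day of the notice period: December 19, 2027 + 11 days = December 30, 2027.
The date termination becomes effective: 58 calendar days after December 30, 2027 is February 26, 2028.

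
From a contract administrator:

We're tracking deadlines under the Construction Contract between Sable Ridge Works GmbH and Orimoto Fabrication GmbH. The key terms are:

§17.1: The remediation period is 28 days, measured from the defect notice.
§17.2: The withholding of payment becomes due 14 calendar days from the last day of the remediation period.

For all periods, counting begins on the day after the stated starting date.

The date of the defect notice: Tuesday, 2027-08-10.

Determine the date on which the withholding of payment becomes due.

2027-09-21

Adding 28 calendar days to 2027-08-10 gives 2027-09-07, which is the last day of the remediation period.
The date on which the withholding of payment becomes due: 2027-09-07 + 14 days = 2027-09-21.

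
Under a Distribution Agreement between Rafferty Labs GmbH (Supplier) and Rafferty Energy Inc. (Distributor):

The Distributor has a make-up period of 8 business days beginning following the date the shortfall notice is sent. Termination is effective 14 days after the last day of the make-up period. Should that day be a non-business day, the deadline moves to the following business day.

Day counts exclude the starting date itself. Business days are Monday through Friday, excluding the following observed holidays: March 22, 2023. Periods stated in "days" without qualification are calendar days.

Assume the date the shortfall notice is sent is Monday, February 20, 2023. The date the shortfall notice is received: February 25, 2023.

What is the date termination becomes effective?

The last day of the make-up period: 8 business days after Monday, February 20, 2023, skipping weekends — Feb 21, Feb 22, Feb 23, Feb 24, Feb 27, Feb 28, Mar 1, Mar 2 — lands on Thursday, March 2, 2023.
The date termination becomes effective: March 2, 2023 + 14 days = March 16, 2023. March 16, 2023 is a Thursday and is not a listed holiday, so no roll-forward applies.

March 16, 2023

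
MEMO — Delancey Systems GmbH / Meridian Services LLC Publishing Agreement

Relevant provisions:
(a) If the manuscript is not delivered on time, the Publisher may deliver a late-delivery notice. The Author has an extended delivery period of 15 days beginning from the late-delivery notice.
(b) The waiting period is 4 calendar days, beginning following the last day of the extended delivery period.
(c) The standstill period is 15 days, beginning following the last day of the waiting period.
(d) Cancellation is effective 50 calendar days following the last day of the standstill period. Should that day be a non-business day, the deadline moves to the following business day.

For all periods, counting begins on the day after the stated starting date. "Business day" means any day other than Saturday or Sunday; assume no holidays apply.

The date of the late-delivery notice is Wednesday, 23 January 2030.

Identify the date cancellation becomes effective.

17 April 2030

The last day of the extended delivery period: 15 calendar days after 23 January 2030 is 7 February 2030.
Adding 4 calendar days to 7 February 2030 gives 11 February 2030, which is the last day of the waiting period.
The last day of the standstill period: 11 February 2030 + 15 days = 26 February 2030.
Adding 50 calendar days to 26 February 2030 gives 17 April 2030, which is the date cancellation becomes effective. 17 April 2030 is a Wednesday, so no roll-forward applies.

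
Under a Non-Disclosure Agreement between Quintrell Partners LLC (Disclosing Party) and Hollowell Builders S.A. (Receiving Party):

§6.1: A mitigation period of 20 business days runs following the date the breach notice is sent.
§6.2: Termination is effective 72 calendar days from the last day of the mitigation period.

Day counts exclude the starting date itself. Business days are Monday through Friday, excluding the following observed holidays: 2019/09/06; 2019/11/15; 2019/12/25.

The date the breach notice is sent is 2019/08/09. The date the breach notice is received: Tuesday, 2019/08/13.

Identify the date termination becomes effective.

2019/11/20

From Friday, 2019/08/09, 20 business days (Aug 12, Aug 13, Aug 14, Aug 15, …, Sep 4, Sep 5, Sep 9, skipping weekends and the listed holiday on Sep 6) brings us to Monday, 2019/09/09, which is the last day of the mitigation period.
The date termination becomes effective: 2019/09/09 + 72 days = 2019/11/20.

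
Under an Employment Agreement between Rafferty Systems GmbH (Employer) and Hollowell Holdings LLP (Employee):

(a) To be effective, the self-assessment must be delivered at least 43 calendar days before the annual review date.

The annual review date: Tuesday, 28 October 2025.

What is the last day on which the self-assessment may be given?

15 September 2025

28 October 2025 minus 43 days is 15 September 2025.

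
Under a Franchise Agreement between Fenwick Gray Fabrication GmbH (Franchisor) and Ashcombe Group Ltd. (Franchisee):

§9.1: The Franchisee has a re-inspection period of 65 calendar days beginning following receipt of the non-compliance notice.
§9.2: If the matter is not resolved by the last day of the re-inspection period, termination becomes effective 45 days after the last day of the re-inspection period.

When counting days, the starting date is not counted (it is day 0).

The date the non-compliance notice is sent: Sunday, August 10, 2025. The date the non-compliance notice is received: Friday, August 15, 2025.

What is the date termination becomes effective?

The last day of the re-inspection period: 65 calendar days after August 15, 2025 is October 19, 2025.
The date termination becomes effective: October 19, 2025 + 45 days = December 3, 2025.

December 3, 2025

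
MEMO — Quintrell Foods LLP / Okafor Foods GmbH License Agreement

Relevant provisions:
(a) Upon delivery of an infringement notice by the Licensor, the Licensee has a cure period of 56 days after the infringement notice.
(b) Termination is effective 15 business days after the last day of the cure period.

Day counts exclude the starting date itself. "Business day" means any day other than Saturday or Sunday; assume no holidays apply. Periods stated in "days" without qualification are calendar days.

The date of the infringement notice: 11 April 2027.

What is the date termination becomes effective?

The last day of the cure period: 11 April 2027 + 56 days = 6 June 2027.
The date termination becomes effective: counting 15 business days from Sunday, 6 June 2027 (Jun 7, Jun 8, Jun 9, Jun 10, …, Jun 23, Jun 24, Jun 25, skipping weekends) reaches Friday, 25 June 2027.

25 June 2027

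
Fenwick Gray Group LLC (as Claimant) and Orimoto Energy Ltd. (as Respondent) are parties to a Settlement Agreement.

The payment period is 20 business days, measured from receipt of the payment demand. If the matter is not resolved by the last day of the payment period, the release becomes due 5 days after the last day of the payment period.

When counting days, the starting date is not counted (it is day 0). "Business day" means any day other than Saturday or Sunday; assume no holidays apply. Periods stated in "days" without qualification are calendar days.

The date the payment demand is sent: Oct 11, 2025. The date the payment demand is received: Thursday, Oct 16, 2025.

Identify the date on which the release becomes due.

Nov 18, 2025

The last day of the payment period: counting 20 business days from Thursday, Oct 16, 2025 (Oct 17, Oct 20, Oct 21, Oct 22, …, Nov 11, Nov 12, Nov 13, skipping weekends) reaches Thursday, Nov 13, 2025.
The date on which the release becomes due: Nov 13, 2025 + 5 days = Nov 18, 2025.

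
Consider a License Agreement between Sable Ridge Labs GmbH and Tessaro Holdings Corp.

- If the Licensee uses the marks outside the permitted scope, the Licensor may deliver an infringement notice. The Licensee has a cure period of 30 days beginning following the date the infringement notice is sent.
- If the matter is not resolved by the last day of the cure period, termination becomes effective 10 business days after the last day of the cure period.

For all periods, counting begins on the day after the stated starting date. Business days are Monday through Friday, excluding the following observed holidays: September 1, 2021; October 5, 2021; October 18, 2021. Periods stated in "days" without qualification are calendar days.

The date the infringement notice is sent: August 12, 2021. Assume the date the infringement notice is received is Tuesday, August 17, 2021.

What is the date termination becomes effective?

September 24, 2021

The last day of the cure period: 30 calendar days after August 12, 2021 is September 11, 2021.
The date termination becomes effective: counting 10 business days from Saturday, September 11, 2021 (Sep 13, Sep 14, Sep 15, Sep 16, Sep 17, Sep 20, Sep 21, Sep 22, Sep 23, Sep 24, skipping weekends) reaches Friday, September 24, 2021.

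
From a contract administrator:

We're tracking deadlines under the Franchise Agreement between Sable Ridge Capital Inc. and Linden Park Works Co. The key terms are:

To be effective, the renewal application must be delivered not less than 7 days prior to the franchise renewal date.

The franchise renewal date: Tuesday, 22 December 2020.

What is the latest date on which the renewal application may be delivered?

15 December 2020

22 December 2020 minus 7 days is 15 December 2020.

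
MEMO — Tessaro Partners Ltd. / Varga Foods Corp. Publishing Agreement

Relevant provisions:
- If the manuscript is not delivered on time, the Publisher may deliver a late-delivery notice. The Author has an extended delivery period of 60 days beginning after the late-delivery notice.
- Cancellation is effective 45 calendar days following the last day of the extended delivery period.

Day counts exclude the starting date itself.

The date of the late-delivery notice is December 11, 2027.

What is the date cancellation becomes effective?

March 25, 2028

Adding 60 calendar days to December 11, 2027 gives February 9, 2028, which is the last day of the extended delivery period.
The date cancellation becomes effective: 45 calendar days after February 9, 2028 is March 25, 2028.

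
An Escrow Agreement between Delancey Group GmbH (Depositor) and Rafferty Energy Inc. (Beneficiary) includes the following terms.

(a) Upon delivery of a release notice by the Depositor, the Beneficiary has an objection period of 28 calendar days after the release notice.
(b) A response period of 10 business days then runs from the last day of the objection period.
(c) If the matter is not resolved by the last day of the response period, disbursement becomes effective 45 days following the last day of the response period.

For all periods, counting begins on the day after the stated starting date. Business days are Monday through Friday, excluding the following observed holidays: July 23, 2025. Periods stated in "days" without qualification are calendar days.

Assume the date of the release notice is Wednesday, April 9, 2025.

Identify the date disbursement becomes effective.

July 5, 2025

The last day of the objection period: April 9, 2025 + 28 days = May 7, 2025.
The last day of the response period: counting 10 business days from Wednesday, May 7, 2025 (May 8, May 9, May 12, May 13, May 14, May 15, May 16, May 19, May 20, May 21, skipping weekends) reaches Wednesday, May 21, 2025.
The date disbursement becomes effective: May 21, 2025 + 45 days = July 5, 2025.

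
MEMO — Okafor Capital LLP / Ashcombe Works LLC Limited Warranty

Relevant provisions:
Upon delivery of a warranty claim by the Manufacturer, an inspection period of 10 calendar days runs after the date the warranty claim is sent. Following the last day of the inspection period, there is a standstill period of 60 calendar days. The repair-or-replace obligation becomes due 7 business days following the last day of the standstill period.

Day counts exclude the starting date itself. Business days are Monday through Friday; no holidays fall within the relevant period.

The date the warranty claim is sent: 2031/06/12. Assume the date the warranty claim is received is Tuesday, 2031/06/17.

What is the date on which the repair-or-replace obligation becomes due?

2031/09/01

Adding 10 calendar days to 2031/06/12 gives 2031/06/22, which is the last day of the inspection period.
Adding 60 calendar days to 2031/06/22 gives 2031/08/21, which is the last day of the standstill period.
From Thursday, 2031/08/21, 7 business days (Aug 22, Aug 25, Aug 26, Aug 27, Aug 28, Aug 29, Sep 1, skipping weekends) brings us to Monday, 2031/09/01, which is the date on which the repair-or-replace obligation becomes due.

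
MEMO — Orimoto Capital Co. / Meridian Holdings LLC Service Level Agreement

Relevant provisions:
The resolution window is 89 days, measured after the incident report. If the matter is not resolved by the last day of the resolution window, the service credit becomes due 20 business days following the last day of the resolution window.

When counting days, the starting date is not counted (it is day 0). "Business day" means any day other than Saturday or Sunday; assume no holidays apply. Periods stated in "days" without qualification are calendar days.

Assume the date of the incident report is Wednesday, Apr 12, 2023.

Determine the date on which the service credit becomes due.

Aug 7, 2023

The last day of the resolution window: 89 calendar days after Apr 12, 2023 is Jul 10, 2023.
The date on which the service credit becomes due: counting 20 business days from Monday, Jul 10, 2023 (Jul 11, Jul 12, Jul 13, Jul 14, …, Aug 3, Aug 4, Aug 7, skipping weekends) reaches Monday, Aug 7, 2023.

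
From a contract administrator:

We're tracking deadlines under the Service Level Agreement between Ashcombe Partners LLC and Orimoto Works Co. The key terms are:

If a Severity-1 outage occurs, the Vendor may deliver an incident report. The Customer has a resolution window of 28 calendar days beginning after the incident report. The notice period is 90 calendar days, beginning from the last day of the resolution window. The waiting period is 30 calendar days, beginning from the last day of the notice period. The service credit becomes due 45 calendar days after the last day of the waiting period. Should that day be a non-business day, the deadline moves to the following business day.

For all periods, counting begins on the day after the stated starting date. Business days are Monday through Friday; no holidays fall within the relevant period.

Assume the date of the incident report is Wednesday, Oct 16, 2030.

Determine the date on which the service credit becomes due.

The last day of the resolution window: Oct 16, 2030 + 28 days = Nov 13, 2030.
The last day of the notice period: Nov 13, 2030 + 90 days = Feb 11, 2031.
Adding 30 calendar days to Feb 11, 2031 gives Mar 13, 2031, which is the last day of the waiting period.
The date on which the service credit becomes due: Mar 13, 2031 + 45 days = Apr 27, 2031. That falls on a Sunday, so it rolls to the next business day, Monday, Apr 28, 2031.

Apr 28, 2031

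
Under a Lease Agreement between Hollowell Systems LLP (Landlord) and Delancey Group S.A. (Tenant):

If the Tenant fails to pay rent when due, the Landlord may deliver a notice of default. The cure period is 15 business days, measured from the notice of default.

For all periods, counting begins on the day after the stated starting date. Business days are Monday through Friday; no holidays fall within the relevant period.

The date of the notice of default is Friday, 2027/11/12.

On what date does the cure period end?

The last day of the cure period: counting 15 business days from Friday, 2027/11/12 (Nov 15, Nov 16, Nov 17, Nov 18, …, Dec 1, Dec 2, Dec 3, skipping weekends) reaches Friday, 2027/12/03.

2027/12/03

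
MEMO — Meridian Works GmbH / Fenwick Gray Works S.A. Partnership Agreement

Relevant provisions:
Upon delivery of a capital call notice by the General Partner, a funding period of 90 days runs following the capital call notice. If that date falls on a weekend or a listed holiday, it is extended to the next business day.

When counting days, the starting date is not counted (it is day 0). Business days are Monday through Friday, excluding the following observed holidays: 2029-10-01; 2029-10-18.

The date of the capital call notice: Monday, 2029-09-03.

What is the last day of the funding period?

2029-12-03

The last day of the funding period: 2029-09-03 + 90 days = 2029-12-02. That falls on a Sunday, so it rolls to the next business day, Monday, 2029-12-03.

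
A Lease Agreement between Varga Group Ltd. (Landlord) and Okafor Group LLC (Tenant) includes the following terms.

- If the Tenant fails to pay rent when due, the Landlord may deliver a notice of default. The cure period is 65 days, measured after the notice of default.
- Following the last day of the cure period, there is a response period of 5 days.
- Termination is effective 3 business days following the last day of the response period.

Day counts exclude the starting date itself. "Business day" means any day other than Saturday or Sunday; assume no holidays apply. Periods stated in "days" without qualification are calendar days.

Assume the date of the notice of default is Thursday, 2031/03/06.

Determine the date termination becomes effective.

2031/05/20

Adding 65 calendar days to 2031/03/06 gives 2031/05/10, which is the last day of the cure period.
The last day of the response period: 5 calendar days after 2031/05/10 is 2031/05/15.
The date termination becomes effective: counting 3 business days from Thursday, 2031/05/15 (May 16, May 19, May 20, skipping weekends) reaches Tuesday, 2031/05/20.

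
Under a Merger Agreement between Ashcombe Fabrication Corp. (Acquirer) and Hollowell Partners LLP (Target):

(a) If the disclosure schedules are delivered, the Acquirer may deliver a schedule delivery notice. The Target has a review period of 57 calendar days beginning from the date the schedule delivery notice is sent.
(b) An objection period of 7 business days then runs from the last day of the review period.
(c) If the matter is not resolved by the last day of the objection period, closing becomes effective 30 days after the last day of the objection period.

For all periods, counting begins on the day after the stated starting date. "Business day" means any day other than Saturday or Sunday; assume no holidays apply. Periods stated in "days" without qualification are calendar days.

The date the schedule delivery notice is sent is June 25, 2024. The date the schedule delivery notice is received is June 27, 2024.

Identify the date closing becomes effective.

September 29, 2024

Adding 57 calendar days to June 25, 2024 gives August 21, 2024, which is the last day of the review period.
The last day of the objection period: 7 business days after Wednesday, August 21, 2024, skipping weekends — Aug 22, Aug 23, Aug 26, Aug 27, Aug 28, Aug 29, Aug 30 — lands on Friday, August 30, 2024.
Adding 30 calendar days to August 30, 2024 gives September 29, 2024, which is the date closing becomes effective.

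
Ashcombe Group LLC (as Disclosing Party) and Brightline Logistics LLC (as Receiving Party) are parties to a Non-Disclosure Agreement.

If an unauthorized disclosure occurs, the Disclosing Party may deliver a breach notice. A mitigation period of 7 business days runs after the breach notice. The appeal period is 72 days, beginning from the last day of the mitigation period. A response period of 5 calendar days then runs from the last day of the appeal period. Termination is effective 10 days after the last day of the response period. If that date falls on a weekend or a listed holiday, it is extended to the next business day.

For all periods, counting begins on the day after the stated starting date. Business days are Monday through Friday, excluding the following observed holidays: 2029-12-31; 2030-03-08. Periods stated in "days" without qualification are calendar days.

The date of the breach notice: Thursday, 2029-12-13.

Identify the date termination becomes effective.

2030-03-21

The last day of the mitigation period: counting 7 business days from Thursday, 2029-12-13 (Dec 14, Dec 17, Dec 18, Dec 19, Dec 20, Dec 21, Dec 24, skipping weekends) reaches Monday, 2029-12-24.
Adding 72 calendar days to 2029-12-24 gives 2030-03-06, which is the last day of the appeal period.
Adding 5 calendar days to 2030-03-06 gives 2030-03-11, which is the last day of the response period.
Adding 10 calendar days to 2030-03-11 gives 2030-03-21, which is the date termination becomes effective. 2030-03-21 is a Thursday and is not a listed holiday, so no roll-forward applies.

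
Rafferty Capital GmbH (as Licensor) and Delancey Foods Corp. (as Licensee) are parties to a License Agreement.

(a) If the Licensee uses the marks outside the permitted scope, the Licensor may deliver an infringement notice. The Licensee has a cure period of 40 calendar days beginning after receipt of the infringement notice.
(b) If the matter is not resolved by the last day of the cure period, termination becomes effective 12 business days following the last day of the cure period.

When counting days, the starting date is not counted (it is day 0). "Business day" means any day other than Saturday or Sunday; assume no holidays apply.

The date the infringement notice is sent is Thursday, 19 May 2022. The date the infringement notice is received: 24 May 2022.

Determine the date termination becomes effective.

19 July 2022

The last day of the cure period: 24 May 2022 + 40 days = 3 July 2022.
From Sunday, 3 July 2022, 12 business days (Jul 4, Jul 5, Jul 6, Jul 7, …, Jul 15, Jul 18, Jul 19, skipping weekends) brings us to Tuesday, 19 July 2022, which is the date termination becomes effective.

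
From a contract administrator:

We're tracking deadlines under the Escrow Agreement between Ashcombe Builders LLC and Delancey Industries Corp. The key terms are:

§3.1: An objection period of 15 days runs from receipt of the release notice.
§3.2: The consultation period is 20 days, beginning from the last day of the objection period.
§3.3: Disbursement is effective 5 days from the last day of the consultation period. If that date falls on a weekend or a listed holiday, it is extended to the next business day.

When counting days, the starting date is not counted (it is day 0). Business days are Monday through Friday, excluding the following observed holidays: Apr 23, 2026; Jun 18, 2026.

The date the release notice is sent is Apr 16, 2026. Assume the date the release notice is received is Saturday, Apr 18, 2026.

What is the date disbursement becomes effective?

May 28, 2026

The last day of the objection period: Apr 18, 2026 + 15 days = May 3, 2026.
The last day of the consultation period: May 3, 2026 + 20 days = May 23, 2026.
The date disbursement becomes effective: May 23, 2026 + 5 days = May 28, 2026. May 28, 2026 is a Thursday and is not a listed holiday, so no roll-forward applies.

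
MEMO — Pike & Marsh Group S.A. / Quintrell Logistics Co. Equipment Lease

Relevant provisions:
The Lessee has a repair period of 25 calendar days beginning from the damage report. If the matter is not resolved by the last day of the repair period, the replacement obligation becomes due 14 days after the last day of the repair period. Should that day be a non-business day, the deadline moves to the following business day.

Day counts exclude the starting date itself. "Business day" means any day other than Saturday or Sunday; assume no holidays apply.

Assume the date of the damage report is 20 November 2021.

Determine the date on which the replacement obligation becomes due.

29 December 2021

The last day of the repair period: 20 November 2021 + 25 days = 15 December 2021.
The date on which the replacement obligation becomes due: 14 calendar days after 15 December 2021 is 29 December 2021. 29 December 2021 is a Wednesday, so no roll-forward applies.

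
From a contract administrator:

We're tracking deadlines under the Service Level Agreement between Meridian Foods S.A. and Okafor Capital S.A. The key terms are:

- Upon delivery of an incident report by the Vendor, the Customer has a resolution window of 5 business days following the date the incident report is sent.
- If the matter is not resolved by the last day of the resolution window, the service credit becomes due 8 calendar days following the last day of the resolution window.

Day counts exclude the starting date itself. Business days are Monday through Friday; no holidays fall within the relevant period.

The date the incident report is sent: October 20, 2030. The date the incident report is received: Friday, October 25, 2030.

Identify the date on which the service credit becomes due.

November 2, 2030

The last day of the resolution window: counting 5 business days from Sunday, October 20, 2030 (Oct 21, Oct 22, Oct 23, Oct 24, Oct 25, skipping weekends) reaches Friday, October 25, 2030.
The date on which the service credit becomes due: 8 calendar days after October 25, 2030 is November 2, 2030.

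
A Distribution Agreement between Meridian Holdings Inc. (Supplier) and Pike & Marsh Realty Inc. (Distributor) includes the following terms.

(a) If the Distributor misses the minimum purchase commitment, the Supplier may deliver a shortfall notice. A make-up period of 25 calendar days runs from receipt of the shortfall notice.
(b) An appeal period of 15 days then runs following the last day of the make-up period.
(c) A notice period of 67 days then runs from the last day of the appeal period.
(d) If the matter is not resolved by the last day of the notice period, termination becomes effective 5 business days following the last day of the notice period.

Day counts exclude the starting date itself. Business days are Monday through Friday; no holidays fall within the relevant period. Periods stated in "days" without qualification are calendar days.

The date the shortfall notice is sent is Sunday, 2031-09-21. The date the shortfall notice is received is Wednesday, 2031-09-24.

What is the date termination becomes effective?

Adding 25 calendar days to 2031-09-24 gives 2031-10-19, which is the last day of the make-up period.
The last day of the appeal period: 15 calendar days after 2031-10-19 is 2031-11-03.
The last day of the notice period: 2031-11-03 + 67 days = 2032-01-09.
From Friday, 2032-01-09, 5 business days (Jan 12, Jan 13, Jan 14, Jan 15, Jan 16, skipping weekends) brings us to Friday, 2032-01-16, which is the date termination becomes effective.

2032-01-16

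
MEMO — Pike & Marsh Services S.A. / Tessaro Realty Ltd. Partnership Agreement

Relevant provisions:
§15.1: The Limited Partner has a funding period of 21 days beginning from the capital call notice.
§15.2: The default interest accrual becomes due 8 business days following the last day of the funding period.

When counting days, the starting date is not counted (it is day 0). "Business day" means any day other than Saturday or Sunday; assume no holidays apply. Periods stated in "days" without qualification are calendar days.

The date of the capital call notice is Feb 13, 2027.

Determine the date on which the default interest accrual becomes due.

Adding 21 calendar days to Feb 13, 2027 gives Mar 6, 2027, which is the last day of the funding period.
From Saturday, Mar 6, 2027, 8 business days (Mar 8, Mar 9, Mar 10, Mar 11, Mar 12, Mar 15, Mar 16, Mar 17, skipping weekends) brings us to Wednesday, Mar 17, 2027, which is the date on which the default interest accrual becomes due.

Mar 17, 2027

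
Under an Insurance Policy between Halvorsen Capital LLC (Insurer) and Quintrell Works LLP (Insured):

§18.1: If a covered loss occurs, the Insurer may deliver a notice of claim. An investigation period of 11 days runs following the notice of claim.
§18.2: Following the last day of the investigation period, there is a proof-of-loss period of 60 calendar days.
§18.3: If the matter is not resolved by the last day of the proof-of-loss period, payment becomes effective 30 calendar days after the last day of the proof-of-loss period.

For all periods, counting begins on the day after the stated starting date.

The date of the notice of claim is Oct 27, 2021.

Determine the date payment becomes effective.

The last day of the investigation period: 11 calendar days after Oct 27, 2021 is Nov 7, 2021.
Adding 60 calendar days to Nov 7, 2021 gives Jan 6, 2022, which is the last day of the proof-of-loss period.
Adding 30 calendar days to Jan 6, 2022 gives Feb 5, 2022, which is the date payment becomes effective.

Feb 5, 2022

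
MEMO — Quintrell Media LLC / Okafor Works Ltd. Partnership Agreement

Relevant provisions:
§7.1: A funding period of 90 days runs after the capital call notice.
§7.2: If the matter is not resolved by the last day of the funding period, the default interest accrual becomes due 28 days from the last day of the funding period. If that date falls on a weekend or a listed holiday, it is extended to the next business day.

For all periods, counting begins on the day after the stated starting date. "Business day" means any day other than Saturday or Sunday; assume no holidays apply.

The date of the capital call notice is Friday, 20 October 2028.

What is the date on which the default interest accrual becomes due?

Adding 90 calendar days to 20 October 2028 gives 18 January 2029, which is the last day of the funding period.
The date on which the default interest accrual becomes due: 28 calendar days after 18 January 2029 is 15 February 2029. 15 February 2029 is a Thursday, so no roll-forward applies.

15 February 2029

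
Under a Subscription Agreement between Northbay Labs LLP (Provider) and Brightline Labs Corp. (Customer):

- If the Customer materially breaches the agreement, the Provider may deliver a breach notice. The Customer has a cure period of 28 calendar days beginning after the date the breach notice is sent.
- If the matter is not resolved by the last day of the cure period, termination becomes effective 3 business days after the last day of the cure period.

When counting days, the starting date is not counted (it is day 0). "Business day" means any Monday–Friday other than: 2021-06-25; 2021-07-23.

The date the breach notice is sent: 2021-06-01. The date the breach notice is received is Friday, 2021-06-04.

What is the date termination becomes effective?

2021-07-02

The last day of the cure period: 2021-06-01 + 28 days = 2021-06-29.
The date termination becomes effective: 3 business days after Tuesday, 2021-06-29, skipping weekends — Jun 30, Jul 1, Jul 2 — lands on Friday, 2021-07-02.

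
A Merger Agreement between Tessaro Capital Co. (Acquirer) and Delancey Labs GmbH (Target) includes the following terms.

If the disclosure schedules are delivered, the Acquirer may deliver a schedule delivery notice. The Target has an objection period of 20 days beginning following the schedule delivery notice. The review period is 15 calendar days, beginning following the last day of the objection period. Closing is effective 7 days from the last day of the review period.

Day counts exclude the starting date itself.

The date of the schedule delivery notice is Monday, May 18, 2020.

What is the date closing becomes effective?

The last day of the objection period: 20 calendar days after May 18, 2020 is June 7, 2020.
The last day of the review period: June 7, 2020 + 15 days = June 22, 2020.
The date closing becomes effective: June 22, 2020 + 7 days = June 29, 2020.

June 29, 2020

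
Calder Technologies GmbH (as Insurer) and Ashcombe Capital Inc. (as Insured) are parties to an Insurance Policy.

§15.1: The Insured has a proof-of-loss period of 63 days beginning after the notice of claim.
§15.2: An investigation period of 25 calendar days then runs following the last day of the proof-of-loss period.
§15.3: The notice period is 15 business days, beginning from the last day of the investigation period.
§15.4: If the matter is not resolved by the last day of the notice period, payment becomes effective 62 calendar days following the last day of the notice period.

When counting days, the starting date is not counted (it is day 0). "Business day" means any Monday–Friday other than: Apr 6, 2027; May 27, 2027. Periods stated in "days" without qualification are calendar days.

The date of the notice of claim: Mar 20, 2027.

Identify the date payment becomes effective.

Adding 63 calendar days to Mar 20, 2027 gives May 22, 2027, which is the last day of the proof-of-loss period.
The last day of the investigation period: 25 calendar days after May 22, 2027 is Jun 16, 2027.
From Wednesday, Jun 16, 2027, 15 business days (Jun 17, Jun 18, Jun 21, Jun 22, …, Jul 5, Jul 6, Jul 7, skipping weekends) brings us to Wednesday, Jul 7, 2027, which is the last day of the notice period.
The date payment becomes effective: Jul 7, 2027 + 62 days = Sep 7, 2027.

Sep 7, 2027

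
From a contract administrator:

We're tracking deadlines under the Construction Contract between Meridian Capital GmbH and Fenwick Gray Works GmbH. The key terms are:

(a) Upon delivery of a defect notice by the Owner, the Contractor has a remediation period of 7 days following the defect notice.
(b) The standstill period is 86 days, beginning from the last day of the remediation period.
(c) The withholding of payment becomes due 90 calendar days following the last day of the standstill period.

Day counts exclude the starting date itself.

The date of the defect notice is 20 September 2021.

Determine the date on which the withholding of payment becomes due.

The last day of the remediation period: 20 September 2021 + 7 days = 27 September 2021.
The last day of the standstill period: 27 September 2021 + 86 days = 22 December 2021.
The date on which the withholding of payment becomes due: 22 December 2021 + 90 days = 22 March 2022.

22 March 2022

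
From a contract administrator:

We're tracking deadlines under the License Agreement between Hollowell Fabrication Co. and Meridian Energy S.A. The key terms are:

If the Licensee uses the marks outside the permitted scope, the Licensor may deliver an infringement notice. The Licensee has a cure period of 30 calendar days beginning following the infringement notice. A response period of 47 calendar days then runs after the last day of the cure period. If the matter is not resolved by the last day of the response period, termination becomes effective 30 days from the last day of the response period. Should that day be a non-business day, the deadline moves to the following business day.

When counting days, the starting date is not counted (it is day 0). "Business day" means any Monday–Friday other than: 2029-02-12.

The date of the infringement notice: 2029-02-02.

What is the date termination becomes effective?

The last day of the cure period: 30 calendar days after 2029-02-02 is 2029-03-04.
The last day of the response period: 2029-03-04 + 47 days = 2029-04-20.
Adding 30 calendar days to 2029-04-20 gives 2029-05-20, which is the date termination becomes effective. That falls on a Sunday, so it rolls to the next business day, Monday, 2029-05-21.

2029-05-21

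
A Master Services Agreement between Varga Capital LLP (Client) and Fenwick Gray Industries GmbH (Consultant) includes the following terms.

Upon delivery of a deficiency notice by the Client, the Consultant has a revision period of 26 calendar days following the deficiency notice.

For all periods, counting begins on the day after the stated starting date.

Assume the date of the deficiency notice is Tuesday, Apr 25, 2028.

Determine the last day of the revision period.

May 21, 2028

The last day of the revision period: 26 calendar days after Apr 25, 2028 is May 21, 2028.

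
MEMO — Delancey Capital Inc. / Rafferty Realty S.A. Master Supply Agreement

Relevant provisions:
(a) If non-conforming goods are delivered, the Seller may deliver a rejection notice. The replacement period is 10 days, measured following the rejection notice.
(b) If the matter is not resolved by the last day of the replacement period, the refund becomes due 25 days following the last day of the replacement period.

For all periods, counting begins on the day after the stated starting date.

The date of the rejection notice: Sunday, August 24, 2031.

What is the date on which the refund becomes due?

September 28, 2031

The last day of the replacement period: August 24, 2031 + 10 days = September 3, 2031.
The date on which the refund becomes due: September 3, 2031 + 25 days = September 28, 2031.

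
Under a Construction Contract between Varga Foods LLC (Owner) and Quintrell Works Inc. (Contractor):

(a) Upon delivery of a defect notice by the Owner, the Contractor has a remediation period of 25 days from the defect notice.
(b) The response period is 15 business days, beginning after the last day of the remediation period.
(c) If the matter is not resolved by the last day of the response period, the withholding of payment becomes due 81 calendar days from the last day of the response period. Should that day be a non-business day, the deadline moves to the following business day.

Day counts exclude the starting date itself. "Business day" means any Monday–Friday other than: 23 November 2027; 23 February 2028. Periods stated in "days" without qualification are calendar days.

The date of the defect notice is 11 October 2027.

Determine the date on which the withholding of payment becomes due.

The last day of the remediation period: 25 calendar days after 11 October 2027 is 5 November 2027.
The last day of the response period: 15 business days after Friday, 5 November 2027, skipping weekends and the listed holiday on Nov 23 — Nov 8, Nov 9, Nov 10, Nov 11, …, Nov 25, Nov 26, Nov 29 — lands on Monday, 29 November 2027.
Adding 81 calendar days to 29 November 2027 gives 18 February 2028, which is the date on which the withholding of payment becomes due. 18 February 2028 is a Friday and is not a listed holiday, so no roll-forward applies.

18 February 2028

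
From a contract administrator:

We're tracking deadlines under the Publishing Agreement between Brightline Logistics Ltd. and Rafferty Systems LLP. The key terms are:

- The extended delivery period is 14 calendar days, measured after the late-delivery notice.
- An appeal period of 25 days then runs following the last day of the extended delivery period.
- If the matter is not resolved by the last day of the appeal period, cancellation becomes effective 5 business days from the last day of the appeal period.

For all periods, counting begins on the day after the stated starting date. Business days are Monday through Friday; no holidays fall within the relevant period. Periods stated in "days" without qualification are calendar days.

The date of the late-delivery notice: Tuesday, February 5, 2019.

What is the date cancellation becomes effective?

March 22, 2019

The last day of the extended delivery period: February 5, 2019 + 14 days = February 19, 2019.
The last day of the appeal period: 25 calendar days after February 19, 2019 is March 16, 2019.
The date cancellation becomes effective: counting 5 business days from Saturday, March 16, 2019 (Mar 18, Mar 19, Mar 20, Mar 21, Mar 22, skipping weekends) reaches Friday, March 22, 2019.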